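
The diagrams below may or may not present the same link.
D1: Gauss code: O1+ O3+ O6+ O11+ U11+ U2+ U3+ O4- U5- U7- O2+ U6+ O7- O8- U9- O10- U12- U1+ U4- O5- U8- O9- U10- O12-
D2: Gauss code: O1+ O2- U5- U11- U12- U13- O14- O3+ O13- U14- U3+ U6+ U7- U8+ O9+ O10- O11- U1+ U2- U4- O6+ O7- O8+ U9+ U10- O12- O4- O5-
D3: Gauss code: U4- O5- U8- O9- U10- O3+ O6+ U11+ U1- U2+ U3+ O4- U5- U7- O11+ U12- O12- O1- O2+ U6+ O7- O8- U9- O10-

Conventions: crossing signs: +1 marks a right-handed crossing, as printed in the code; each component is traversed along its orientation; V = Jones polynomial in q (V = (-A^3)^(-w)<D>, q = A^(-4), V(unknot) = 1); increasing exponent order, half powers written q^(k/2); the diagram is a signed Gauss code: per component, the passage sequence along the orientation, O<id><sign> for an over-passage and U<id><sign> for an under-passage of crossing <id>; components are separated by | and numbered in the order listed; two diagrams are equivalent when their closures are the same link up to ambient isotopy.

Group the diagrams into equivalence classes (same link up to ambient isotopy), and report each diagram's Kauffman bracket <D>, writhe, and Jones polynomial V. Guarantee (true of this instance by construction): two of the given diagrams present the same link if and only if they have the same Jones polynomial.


equivalence classes: {D1, D3} | {D2}
D1 (bracket A^-2 - A^2 + 2A^6 - A^10 + A^14 - A^18; 12 crossings at w = -2): V = -q^-6 + q^-5 - q^-4 + 2q^-3 - q^-2 + q^-1
D2 (bracket A^-12; 14 crossings at w = -4): V = 1
D3 (bracket A^-8 - A^-4 + 2 - A^4 + A^8 - A^12; 12 crossings at w = -4): V = -q^-6 + q^-5 - q^-4 + 2q^-3 - q^-2 + q^-1
key observation: comparing 3 Jones polynomials yields 2 groups


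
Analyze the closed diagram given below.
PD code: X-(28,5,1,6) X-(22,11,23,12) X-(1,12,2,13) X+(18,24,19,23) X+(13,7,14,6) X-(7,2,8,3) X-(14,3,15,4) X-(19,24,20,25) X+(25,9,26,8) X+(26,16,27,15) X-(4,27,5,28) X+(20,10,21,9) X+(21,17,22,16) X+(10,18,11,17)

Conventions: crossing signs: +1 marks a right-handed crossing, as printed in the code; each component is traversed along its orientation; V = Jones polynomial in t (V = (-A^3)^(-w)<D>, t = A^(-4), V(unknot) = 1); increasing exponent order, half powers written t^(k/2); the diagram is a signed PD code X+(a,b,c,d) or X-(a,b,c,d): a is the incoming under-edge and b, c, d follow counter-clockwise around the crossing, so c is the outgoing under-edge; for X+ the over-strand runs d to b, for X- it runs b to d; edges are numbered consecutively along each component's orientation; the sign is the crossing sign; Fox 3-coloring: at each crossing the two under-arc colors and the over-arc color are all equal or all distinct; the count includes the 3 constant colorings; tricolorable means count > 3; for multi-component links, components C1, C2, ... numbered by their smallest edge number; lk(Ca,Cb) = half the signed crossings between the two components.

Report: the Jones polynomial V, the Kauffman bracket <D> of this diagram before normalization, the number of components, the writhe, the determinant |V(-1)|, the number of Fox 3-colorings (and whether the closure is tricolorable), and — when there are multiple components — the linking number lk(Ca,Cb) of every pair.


V(t) = -t^-5 + t^-4 - t^-3 + 2t^-2 - t^-1 + 2 - t
bracket: -A^-4 + 2 - A^4 + 2A^8 - A^12 + A^16 - A^20, w = 0
1 component, writhe 0, over 14 crossings
det 9, colorings 9 of 3^14 — tricolorable
observation: V spans 6 powers of t: at least 6 crossings in any diagram


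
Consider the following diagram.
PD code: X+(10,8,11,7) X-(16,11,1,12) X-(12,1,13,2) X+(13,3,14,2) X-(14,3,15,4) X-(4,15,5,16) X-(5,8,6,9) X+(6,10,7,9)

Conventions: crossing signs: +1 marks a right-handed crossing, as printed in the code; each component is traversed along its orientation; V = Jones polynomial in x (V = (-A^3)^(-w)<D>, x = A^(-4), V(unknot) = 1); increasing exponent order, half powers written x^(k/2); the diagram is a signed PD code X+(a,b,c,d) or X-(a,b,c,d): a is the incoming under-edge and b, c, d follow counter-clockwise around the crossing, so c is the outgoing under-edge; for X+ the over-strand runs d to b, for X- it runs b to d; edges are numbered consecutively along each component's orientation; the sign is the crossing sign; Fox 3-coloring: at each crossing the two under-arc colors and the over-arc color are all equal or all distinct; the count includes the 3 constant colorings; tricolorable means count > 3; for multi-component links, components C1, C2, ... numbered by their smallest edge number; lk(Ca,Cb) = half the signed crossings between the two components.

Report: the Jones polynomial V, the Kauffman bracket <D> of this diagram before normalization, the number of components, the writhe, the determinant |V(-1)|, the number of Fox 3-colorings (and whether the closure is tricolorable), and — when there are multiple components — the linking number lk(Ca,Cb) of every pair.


V(x) = -x^-4 + x^-3 + x^-1
bracket: A^-2 + A^6 - A^10, w = -2
1 component, writhe -2, over 8 crossings
det 3, colorings 9 of 3^8 — tricolorable
observation: det 3 = |V(-1)|; divisible by 3, so tricolorable


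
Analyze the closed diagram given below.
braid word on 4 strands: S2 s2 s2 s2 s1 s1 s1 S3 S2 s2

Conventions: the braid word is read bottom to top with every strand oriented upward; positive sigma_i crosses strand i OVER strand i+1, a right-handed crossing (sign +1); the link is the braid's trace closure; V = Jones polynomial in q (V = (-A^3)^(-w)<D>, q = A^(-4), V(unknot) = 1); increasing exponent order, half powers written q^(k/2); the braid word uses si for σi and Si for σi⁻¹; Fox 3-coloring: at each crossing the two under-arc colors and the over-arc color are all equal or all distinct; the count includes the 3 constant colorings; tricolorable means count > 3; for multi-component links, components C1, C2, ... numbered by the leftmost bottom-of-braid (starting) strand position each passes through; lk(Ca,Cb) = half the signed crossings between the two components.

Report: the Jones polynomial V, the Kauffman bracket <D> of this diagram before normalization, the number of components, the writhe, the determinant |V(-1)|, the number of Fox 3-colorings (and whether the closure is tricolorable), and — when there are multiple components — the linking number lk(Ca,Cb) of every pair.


V(q) = -q^(3/2) - 2q^(7/2) + q^(9/2) - q^(11/2) + q^(13/2)
bracket: A^-14 - A^-10 + A^-6 - 2A^-2 - A^6, w = +4
2 components, writhe +4, over 10 crossings
lk(C1,C2) = +1
det 6, colorings 9 of 3^10 — tricolorable
observation: the word shrinks to σ2 σ2 σ1 σ1 σ1 σ3⁻¹ after cancelling


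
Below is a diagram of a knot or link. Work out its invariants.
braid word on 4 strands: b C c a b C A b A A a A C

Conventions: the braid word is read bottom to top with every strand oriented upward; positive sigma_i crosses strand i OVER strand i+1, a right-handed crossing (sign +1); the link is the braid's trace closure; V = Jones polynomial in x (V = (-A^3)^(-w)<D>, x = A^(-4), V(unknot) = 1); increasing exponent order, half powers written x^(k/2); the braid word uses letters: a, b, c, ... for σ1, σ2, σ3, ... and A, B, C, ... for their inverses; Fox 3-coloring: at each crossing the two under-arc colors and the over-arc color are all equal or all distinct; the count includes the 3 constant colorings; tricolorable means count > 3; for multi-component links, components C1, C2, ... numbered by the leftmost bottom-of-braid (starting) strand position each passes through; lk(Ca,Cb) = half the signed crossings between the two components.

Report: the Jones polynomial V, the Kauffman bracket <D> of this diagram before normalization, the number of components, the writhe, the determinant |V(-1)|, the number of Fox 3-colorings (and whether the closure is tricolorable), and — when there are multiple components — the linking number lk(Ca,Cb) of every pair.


Jones polynomial: V(x) = x^-2 - x^-1 + 1 - x + x^2
<D> = -A^-11 + A^-7 - A^-3 + A - A^5; writhe -1
components 1, writhe -1 (13 crossings)
3-colorings: 3 of 3^13, det 5 — not tricolorable
note: w = -1 shifts under R1 moves; the (-A^3)^(1) factor cancels that in V


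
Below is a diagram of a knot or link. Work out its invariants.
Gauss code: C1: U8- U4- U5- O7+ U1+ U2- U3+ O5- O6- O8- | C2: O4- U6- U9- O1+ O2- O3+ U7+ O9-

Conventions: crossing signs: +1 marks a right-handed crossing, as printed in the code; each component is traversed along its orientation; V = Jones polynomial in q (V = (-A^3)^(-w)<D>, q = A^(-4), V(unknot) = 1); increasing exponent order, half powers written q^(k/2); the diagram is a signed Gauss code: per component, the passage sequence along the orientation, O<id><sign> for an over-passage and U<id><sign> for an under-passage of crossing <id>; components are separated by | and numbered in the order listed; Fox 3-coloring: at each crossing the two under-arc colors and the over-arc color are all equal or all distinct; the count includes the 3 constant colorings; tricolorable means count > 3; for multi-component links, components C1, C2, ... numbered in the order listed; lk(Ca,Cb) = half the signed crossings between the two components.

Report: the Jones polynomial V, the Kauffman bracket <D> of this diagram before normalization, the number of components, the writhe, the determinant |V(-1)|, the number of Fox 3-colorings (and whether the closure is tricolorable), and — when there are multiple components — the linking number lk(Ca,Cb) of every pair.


V(q) = q^(-7/2) - 2q^(-5/2) + q^(-3/2) - 2q^(-1/2) + q^(1/2) - q^(3/2)
bracket: A^-15 - A^-11 + 2A^-7 - A^-3 + 2A - A^5, w = -3
2 components, writhe -3, over 9 crossings
lk(C1,C2) = 0
det 8, colorings 3 of 3^9 — not tricolorable
observation: span 5 respects span(V) <= c + mu - 1 = 10 for this 2-component diagram


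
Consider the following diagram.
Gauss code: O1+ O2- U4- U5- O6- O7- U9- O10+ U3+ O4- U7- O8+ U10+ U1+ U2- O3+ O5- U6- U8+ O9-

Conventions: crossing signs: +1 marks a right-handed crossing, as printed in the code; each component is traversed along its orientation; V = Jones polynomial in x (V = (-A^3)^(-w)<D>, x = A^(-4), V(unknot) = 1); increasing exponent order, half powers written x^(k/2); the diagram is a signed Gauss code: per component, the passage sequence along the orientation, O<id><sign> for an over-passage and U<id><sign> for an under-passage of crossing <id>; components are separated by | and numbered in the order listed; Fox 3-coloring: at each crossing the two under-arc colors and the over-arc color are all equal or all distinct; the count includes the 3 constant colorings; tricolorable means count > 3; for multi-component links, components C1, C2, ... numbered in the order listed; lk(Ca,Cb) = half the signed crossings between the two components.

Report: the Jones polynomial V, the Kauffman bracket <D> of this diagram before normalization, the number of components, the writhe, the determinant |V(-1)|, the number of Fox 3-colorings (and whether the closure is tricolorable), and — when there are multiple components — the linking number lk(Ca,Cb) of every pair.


V(x) = -x^-5 + x^-4 - x^-3 + 2x^-2 - x^-1 + 2 - x
bracket: -A^-10 + 2A^-6 - A^-2 + 2A^2 - A^6 + A^10 - A^14, w = -2
1 component, writhe -2, over 10 crossings
det 9, colorings 9 of 3^10 — tricolorable
observation: the span of V is 6, forcing >= 6 crossings in any diagram


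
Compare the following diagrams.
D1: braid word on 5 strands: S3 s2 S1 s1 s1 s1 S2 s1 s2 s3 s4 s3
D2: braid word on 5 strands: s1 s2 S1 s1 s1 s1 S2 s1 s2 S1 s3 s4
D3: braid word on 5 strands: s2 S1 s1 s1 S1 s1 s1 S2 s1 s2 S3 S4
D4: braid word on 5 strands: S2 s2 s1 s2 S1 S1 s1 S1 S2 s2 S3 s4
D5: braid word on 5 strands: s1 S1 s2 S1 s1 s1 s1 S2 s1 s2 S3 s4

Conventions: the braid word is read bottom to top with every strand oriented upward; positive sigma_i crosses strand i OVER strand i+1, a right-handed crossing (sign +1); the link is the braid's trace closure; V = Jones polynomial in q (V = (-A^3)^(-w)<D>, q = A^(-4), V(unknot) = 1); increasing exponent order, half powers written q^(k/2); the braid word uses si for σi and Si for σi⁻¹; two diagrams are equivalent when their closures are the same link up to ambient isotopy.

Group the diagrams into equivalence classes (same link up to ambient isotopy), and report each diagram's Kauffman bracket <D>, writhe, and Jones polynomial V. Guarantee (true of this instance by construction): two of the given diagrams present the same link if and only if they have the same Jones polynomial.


equivalence classes: {D1, D2, D3, D5} | {D4}
D1 (bracket -A^-6 + A^-2 - A^2 + 2A^6 - A^10 + A^14; 12 crossings at w = +6): V = q - q^2 + 2q^3 - q^4 + q^5 - q^6
D2 (bracket -A^-6 + A^-2 - A^2 + 2A^6 - A^10 + A^14; 12 crossings at w = +6): V = q - q^2 + 2q^3 - q^4 + q^5 - q^6
V(D3) = q - q^2 + 2q^3 - q^4 + q^5 - q^6  (w +2, c 12, <D> = -A^-18 + A^-14 - A^-10 + 2A^-6 - A^-2 + A^2)
D4 (bracket 1; 12 crossings at w = 0): V = 1
V(D5) = q - q^2 + 2q^3 - q^4 + q^5 - q^6  [12 crossings, <D> = -A^-12 + A^-8 - A^-4 + 2 - A^4 + A^8, w = +4]
observation: 2 values of V(q) split the 5 diagrams


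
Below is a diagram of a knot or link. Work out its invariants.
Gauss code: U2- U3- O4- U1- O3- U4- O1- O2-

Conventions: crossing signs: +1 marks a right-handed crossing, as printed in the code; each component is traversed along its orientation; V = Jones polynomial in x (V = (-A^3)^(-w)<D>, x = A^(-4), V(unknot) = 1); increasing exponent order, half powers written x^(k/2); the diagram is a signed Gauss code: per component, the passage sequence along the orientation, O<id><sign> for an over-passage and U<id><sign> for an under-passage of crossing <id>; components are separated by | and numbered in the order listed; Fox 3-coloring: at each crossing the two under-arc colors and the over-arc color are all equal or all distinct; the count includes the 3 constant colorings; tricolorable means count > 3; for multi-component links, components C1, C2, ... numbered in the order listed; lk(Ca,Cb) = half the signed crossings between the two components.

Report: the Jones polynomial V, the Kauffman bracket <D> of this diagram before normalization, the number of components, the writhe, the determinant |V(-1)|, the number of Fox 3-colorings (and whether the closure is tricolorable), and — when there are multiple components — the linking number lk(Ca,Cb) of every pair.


V = -x^-4 + x^-3 + x^-1
<D> = A^-8 + 1 - A^4 (w = -4)
1 component over 4 crossings, w = -4
9 Fox colorings among 3^4, |V(-1)| = 3: tricolorable
why: V spans 3 powers of x: at least 3 crossings in any diagram


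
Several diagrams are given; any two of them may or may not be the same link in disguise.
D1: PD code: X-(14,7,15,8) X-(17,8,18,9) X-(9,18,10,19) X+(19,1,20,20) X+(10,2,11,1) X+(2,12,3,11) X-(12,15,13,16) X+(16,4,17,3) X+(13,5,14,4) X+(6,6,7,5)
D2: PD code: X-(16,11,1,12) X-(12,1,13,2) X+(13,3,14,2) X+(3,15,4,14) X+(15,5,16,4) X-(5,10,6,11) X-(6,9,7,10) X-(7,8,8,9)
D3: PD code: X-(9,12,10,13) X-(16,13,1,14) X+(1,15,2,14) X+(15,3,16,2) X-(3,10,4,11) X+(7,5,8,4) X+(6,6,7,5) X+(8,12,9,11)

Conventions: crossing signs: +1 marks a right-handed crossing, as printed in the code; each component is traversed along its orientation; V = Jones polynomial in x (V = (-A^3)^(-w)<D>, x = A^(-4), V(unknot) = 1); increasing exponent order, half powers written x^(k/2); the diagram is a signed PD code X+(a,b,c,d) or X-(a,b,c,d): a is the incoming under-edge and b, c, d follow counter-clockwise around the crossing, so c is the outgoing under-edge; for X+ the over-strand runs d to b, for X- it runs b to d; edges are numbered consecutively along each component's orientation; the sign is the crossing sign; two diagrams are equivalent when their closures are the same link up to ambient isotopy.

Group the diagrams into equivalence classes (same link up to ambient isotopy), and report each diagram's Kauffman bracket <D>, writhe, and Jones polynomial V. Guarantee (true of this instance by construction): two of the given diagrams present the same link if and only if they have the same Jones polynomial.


classes: {D1, D2, D3}
V(D1) = 1  [10 crossings, <D> = A^6, w = +2]
V(D2) = 1  [8 crossings, <D> = A^-6, w = -2]
V(D3) = 1  (w +2, c 8, <D> = A^6)
insight: one V(x) for all 3 diagrams — one class (guaranteed)


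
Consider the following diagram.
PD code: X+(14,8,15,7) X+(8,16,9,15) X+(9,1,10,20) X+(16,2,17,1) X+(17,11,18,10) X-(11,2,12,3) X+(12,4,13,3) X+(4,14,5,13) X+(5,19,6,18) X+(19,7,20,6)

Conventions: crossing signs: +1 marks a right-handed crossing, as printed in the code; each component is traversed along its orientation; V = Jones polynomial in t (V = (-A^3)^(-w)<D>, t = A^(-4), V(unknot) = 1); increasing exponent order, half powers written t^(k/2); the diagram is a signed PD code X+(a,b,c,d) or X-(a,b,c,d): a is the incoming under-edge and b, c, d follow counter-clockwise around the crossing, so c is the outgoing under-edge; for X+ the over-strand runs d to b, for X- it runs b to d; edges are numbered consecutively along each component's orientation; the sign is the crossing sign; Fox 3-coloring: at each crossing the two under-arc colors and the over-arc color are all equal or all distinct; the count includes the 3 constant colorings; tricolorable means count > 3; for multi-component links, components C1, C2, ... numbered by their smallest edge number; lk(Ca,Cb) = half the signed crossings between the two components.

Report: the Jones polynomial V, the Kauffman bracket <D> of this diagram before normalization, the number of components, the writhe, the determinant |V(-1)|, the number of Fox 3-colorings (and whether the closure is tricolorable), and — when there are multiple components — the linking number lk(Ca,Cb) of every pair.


V(t) = t^3 + t^5 - t^8
bracket: -A^-8 + A^4 + A^12, w = +8
1 component, writhe +8, over 10 crossings
det 3, colorings 9 of 3^10 — tricolorable
observation: det 3 = |V(-1)|; divisible by 3, so tricolorable


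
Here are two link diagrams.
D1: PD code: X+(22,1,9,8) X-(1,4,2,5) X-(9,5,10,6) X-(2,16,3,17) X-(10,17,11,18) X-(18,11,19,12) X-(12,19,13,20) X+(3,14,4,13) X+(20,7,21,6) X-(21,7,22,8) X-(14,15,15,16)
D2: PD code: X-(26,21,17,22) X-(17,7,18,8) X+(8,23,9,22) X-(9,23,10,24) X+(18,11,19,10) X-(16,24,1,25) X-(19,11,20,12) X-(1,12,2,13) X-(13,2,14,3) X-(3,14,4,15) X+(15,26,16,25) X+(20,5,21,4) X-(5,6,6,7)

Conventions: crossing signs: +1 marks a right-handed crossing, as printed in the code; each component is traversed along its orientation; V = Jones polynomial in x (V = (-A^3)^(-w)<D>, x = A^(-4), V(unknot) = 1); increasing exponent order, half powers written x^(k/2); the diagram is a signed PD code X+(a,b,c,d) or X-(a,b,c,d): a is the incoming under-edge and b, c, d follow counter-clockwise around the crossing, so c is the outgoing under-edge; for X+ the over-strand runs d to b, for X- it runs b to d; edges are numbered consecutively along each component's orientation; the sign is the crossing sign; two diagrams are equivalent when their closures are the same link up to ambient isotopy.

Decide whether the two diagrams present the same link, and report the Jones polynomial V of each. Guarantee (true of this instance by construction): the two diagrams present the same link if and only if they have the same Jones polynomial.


same link: yes
V(D1) = x^(-9/2) - x^(-5/2) - x^(-3/2) - x^(-1/2)  [11 crossings, <D> = A^-13 + A^-9 + A^-5 - A^3, w = -5]
V(D2) = x^(-9/2) - x^(-5/2) - x^(-3/2) - x^(-1/2)  [13 crossings, <D> = A^-13 + A^-9 + A^-5 - A^3, w = -5]
insight: from 11 to 13 crossings by R-moves: one link, two diagrams


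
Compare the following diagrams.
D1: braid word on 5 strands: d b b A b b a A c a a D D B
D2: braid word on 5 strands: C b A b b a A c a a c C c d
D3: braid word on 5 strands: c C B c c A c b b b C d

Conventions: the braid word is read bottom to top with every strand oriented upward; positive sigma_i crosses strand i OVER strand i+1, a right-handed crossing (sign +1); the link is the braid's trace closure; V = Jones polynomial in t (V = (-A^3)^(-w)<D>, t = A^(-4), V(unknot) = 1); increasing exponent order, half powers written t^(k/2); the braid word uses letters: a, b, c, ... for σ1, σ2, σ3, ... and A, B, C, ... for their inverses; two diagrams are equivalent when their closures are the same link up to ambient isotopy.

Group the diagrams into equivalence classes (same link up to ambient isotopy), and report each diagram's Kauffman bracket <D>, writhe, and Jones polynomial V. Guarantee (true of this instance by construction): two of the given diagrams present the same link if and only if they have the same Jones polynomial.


equivalence classes: {D1, D2} | {D3}
D1 (bracket -A^-12 + A^-8 - A^-4 + 2 - A^4 + A^8; 14 crossings at w = +4): V = t - t^2 + 2t^3 - t^4 + t^5 - t^6
V(D2) = t - t^2 + 2t^3 - t^4 + t^5 - t^6  (w +6, c 14, <D> = -A^-6 + A^-2 - A^2 + 2A^6 - A^10 + A^14)
V(D3) = t^2 + t^4 - t^5 + t^6 - t^7  [12 crossings, <D> = -A^-16 + A^-12 - A^-8 + A^-4 + A^4, w = +4]
key observation: V(t) takes 2 values over 3 diagrams, fixing the grouping


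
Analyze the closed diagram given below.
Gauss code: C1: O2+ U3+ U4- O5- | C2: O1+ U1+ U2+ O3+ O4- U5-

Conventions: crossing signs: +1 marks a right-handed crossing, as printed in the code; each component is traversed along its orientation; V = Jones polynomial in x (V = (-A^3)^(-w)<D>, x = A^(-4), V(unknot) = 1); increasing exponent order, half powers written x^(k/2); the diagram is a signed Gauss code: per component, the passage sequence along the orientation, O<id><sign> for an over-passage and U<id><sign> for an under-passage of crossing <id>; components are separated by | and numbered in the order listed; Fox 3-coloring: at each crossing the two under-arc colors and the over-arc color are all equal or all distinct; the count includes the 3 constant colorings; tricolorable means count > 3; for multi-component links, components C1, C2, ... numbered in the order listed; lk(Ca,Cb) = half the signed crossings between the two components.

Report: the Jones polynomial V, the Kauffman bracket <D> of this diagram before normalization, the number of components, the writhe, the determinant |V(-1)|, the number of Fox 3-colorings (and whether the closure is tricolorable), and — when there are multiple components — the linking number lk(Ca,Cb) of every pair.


V(x) = -x^(-1/2) - x^(1/2)
bracket: A + A^5, w = +1
2 components, writhe +1, over 5 crossings
lk(C1,C2) = 0
det 0, colorings 9 of 3^5 — tricolorable
observation: span 1 respects span(V) <= c + mu - 1 = 6 for this 2-component diagram


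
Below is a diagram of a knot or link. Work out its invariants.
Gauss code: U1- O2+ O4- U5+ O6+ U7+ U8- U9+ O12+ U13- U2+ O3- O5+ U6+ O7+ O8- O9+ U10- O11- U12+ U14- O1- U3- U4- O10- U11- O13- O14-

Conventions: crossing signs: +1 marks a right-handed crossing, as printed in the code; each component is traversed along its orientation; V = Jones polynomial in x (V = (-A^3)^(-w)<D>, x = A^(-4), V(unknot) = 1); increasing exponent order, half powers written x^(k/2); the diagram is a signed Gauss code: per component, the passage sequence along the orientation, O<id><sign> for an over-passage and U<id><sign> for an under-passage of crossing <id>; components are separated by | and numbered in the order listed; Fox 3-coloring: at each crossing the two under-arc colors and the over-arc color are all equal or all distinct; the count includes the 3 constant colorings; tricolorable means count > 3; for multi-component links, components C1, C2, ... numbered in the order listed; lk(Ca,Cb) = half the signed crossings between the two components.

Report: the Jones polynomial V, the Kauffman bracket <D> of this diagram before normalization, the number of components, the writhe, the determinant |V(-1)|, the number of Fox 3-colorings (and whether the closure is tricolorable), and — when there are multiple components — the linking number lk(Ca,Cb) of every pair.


V(x) = -x^-7 + 2x^-6 - 4x^-5 + 5x^-4 - 6x^-3 + 8x^-2 - 6x^-1 + 6 - 4x + 2x^2 - x^3
bracket: -A^-18 + 2A^-14 - 4A^-10 + 6A^-6 - 6A^-2 + 8A^2 - 6A^6 + 5A^10 - 4A^14 + 2A^18 - A^22, w = -2
1 component, writhe -2, over 14 crossings
det 45, colorings 9 of 3^14 — tricolorable
observation: det 45 = |V(-1)|; divisible by 3, so tricolorable


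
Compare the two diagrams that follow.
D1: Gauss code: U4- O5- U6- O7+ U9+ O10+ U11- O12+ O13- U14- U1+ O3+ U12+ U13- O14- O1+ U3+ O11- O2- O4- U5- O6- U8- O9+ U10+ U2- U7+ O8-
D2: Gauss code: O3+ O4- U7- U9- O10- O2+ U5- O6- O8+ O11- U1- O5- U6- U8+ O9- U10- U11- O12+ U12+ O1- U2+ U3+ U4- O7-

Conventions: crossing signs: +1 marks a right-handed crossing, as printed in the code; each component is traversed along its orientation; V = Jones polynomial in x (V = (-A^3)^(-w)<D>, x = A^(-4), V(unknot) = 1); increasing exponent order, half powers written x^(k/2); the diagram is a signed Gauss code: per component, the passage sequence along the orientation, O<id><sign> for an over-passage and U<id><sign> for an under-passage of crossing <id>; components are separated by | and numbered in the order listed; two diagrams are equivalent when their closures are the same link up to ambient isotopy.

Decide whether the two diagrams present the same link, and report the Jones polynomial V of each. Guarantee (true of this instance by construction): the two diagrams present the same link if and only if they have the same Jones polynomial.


equivalent: no
D1 (bracket A^-10 - A^-6 + 2A^-2 - 2A^2 + 2A^6 - 2A^10 + A^14; 14 crossings at w = -2): V = x^-5 - 2x^-4 + 2x^-3 - 2x^-2 + 2x^-1 - 1 + x
V(D2) = -x^-6 + x^-5 - x^-4 + 2x^-3 - x^-2 + x^-1  (w -4, c 12, <D> = A^-8 - A^-4 + 2 - A^4 + A^8 - A^12)
key observation: 2 classes among 2 diagrams; unequal V(x) rules out equality


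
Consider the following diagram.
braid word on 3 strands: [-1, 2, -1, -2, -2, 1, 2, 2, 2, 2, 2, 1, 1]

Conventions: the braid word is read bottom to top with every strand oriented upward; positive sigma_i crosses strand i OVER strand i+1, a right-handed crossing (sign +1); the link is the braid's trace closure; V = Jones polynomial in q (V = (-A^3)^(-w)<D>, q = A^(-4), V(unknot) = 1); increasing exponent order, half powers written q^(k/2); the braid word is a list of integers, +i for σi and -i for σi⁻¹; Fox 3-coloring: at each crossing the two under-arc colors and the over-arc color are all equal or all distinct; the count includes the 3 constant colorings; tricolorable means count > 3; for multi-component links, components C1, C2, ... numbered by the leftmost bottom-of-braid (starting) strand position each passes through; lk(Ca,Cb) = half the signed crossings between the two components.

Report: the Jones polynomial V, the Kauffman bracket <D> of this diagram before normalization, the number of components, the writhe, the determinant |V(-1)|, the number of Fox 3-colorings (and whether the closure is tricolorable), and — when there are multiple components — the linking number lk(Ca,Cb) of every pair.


Jones polynomial: V(q) = -q^(3/2) + q^(5/2) - 2q^(7/2) + 2q^(9/2) - 2q^(11/2) + q^(13/2) - q^(15/2)
<D> = A^-15 - A^-11 + 2A^-7 - 2A^-3 + 2A - A^5 + A^9; writhe +5
components 2, writhe +5 (13 crossings)
linking number lk(C1,C2) = +3
3-colorings: 3 of 3^13, det 10 — not tricolorable
note: summing lk over 1 pair gives +3


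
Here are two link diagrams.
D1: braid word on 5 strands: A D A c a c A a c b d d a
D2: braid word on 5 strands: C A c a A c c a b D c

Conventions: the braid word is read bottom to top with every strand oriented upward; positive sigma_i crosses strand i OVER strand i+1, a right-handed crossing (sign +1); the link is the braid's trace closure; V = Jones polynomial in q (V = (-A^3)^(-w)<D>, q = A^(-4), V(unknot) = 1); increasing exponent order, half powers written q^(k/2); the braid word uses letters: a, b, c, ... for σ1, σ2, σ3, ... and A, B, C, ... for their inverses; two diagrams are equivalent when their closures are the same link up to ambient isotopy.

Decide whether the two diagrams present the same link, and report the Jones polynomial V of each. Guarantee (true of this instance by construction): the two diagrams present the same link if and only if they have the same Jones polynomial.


equivalent: yes
V(D1) = -q^(1/2) - q^(3/2) - q^(5/2) + q^(9/2)  (w +5, c 13, <D> = -A^-3 + A^5 + A^9 + A^13)
D2 (bracket -A^-9 + A^-1 + A^3 + A^7; 11 crossings at w = +3): V = -q^(1/2) - q^(3/2) - q^(5/2) + q^(9/2)
why: Markov moves rewrite D1 (13 crossings) into D2 (11)


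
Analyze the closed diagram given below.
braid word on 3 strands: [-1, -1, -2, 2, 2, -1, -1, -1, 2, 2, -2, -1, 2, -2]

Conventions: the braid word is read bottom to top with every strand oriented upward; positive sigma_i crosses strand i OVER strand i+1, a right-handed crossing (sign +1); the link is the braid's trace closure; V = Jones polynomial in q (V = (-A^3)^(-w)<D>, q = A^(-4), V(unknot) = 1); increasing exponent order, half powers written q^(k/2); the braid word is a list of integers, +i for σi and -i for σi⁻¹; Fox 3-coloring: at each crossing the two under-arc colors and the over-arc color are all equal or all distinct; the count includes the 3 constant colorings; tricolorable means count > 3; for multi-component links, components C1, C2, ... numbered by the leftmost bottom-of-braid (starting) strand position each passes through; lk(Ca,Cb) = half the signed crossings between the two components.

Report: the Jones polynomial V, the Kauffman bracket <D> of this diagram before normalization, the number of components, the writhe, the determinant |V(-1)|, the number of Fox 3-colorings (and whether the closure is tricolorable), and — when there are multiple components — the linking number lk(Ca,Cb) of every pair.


Jones polynomial: V(q) = q^-8 - 2q^-7 + 3q^-6 - 4q^-5 + 3q^-4 - 3q^-3 + 3q^-2 - q^-1 + 1
<D> = A^-12 - A^-8 + 3A^-4 - 3 + 3A^4 - 4A^8 + 3A^12 - 2A^16 + A^20; writhe -4
components 1, writhe -4 (14 crossings)
3-colorings: 9 of 3^14, det 21 — tricolorable
note: the span of V is 8, forcing >= 8 crossings in any diagram


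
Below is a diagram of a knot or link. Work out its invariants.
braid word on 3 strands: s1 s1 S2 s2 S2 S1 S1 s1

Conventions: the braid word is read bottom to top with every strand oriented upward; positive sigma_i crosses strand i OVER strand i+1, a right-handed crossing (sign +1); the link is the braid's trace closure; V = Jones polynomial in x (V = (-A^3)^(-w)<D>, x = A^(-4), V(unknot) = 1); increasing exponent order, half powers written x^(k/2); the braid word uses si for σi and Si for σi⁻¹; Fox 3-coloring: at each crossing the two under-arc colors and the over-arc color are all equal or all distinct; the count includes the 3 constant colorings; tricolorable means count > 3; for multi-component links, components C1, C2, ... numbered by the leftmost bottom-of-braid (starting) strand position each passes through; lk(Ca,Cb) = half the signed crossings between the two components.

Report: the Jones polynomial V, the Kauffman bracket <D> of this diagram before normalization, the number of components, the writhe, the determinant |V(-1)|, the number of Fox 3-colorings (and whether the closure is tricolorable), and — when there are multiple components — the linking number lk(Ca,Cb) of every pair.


V = 1
<D> = 1 (w = 0)
1 component over 8 crossings, w = 0
3 Fox colorings among 3^8, |V(-1)| = 1: not tricolorable
why: w = 0 (over 8 crossings) is diagram-only; (-A^3)^(0) removes it from V


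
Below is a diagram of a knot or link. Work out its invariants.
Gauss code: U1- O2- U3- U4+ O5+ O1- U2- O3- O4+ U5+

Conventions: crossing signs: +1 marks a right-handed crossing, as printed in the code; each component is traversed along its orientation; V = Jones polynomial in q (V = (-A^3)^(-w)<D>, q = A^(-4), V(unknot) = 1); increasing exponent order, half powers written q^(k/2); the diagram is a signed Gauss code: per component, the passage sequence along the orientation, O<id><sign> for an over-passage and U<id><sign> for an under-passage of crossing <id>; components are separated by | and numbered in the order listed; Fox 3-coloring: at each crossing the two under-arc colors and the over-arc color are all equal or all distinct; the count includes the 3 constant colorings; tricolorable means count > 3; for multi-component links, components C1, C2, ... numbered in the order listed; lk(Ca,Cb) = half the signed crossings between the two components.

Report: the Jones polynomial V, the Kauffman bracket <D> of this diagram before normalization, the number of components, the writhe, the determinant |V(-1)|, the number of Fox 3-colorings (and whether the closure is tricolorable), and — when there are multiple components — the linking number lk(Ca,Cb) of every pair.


V = 1
<D> = -A^-3 (w = -1)
1 component over 5 crossings, w = -1
3 Fox colorings among 3^5, |V(-1)| = 1: not tricolorable
why: w = -1 shifts under R1 moves; the (-A^3)^(1) factor cancels that in V


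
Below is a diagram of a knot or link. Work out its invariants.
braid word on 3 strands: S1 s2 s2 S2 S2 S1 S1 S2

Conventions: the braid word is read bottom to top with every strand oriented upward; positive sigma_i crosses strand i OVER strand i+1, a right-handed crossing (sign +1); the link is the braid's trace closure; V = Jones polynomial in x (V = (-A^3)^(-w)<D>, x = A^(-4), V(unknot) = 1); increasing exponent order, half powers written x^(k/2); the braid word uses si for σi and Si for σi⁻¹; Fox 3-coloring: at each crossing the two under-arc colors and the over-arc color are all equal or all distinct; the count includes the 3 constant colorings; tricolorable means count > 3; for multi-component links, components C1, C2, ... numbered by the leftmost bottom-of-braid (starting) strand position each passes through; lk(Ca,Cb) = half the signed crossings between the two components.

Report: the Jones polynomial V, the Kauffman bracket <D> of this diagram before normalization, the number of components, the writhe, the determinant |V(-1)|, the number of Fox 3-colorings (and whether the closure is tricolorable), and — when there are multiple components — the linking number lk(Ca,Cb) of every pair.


Jones polynomial: V(x) = -x^-4 + x^-3 + x^-1
<D> = A^-8 + 1 - A^4; writhe -4
components 1, writhe -4 (8 crossings)
3-colorings: 9 of 3^8, det 3 — tricolorable
note: det 3 = |V(-1)|; divisible by 3, so tricolorable


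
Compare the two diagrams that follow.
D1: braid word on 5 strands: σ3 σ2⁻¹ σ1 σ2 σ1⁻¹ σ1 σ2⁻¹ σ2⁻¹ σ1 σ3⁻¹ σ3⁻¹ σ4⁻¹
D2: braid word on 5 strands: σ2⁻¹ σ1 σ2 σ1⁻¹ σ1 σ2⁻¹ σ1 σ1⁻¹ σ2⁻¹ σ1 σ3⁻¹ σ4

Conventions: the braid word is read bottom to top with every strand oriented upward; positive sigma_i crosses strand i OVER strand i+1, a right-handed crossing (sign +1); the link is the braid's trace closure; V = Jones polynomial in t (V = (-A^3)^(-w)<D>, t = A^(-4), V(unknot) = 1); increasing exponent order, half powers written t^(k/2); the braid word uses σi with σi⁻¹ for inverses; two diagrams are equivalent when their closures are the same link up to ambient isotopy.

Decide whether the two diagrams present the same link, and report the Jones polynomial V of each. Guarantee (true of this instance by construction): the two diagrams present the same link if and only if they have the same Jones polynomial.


equivalent: yes
D1 (bracket A^-14 - A^-10 + A^-6 - A^-2 + A^2; 12 crossings at w = -2): V = t^-2 - t^-1 + 1 - t + t^2
V(D2) = t^-2 - t^-1 + 1 - t + t^2  (w 0, c 12, <D> = A^-8 - A^-4 + 1 - A^4 + A^8)
key observation: one V(t) for all 2 diagrams — one class (guaranteed)


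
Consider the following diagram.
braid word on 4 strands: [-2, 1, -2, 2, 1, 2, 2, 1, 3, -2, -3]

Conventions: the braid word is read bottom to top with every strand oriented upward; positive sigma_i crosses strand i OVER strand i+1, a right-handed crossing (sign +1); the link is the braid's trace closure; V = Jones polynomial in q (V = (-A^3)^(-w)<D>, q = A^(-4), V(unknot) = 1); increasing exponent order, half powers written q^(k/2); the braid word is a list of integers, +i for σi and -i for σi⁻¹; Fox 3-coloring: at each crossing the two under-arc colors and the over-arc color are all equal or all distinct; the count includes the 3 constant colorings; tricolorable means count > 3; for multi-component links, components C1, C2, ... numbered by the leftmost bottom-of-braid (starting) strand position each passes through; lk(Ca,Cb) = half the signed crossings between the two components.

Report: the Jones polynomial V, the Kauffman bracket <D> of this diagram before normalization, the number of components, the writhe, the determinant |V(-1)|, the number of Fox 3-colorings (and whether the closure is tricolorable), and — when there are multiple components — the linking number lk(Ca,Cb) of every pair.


Jones polynomial: V(q) = q - q^2 + 2q^3 - q^4 + q^5 - q^6
<D> = A^-15 - A^-11 + A^-7 - 2A^-3 + A - A^5; writhe +3
components 1, writhe +3 (11 crossings)
3-colorings: 3 of 3^11, det 7 — not tricolorable
note: |V(-1)| = 7: so not tricolorable, since 3 does not divide 7


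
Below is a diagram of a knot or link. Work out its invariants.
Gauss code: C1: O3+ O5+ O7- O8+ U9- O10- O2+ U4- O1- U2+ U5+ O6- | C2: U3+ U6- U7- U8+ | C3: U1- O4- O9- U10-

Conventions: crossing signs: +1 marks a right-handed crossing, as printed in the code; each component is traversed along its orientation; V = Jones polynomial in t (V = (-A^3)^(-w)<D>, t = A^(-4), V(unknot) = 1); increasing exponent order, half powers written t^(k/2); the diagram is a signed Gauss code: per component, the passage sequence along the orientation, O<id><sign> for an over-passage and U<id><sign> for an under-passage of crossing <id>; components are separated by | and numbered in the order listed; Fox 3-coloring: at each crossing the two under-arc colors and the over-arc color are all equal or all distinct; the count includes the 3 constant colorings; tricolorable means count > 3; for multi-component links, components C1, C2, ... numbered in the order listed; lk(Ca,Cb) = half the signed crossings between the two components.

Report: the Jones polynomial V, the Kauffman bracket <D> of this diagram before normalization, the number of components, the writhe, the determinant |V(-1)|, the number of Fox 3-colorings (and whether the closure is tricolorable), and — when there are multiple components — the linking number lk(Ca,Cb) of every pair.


V = t^-5 + t^-4 + t^-3 + 1
<D> = A^-6 + A^6 + A^10 + A^14 (w = -2)
3 components over 10 crossings, w = -2
lk(C1,C2): 0
lk(C1,C3) = -2
linking number lk(C2,C3) = 0
9 Fox colorings among 3^10, |V(-1)| = 0: tricolorable
why: w = -2 shifts under R1 moves; the (-A^3)^(2) factor cancels that in V


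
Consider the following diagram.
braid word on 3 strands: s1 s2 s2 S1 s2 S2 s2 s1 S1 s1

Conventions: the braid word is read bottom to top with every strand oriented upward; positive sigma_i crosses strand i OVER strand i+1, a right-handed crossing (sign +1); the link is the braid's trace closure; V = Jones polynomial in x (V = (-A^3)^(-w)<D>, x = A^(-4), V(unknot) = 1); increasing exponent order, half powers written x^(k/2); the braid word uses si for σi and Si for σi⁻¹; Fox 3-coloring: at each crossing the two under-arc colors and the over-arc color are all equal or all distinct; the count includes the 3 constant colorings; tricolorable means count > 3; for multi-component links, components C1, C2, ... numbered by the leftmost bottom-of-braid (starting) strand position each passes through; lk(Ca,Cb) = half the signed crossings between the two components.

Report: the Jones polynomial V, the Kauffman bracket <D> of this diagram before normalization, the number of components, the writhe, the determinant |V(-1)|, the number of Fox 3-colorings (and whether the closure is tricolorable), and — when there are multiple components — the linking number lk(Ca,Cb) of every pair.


V = x - x^2 + 2x^3 - x^4 + x^5 - x^6
<D> = -A^-12 + A^-8 - A^-4 + 2 - A^4 + A^8 (w = +4)
1 component over 10 crossings, w = +4
3 Fox colorings among 3^10, |V(-1)| = 7: not tricolorable
why: |V(-1)| = 7: so not tricolorable, since 3 does not divide 7


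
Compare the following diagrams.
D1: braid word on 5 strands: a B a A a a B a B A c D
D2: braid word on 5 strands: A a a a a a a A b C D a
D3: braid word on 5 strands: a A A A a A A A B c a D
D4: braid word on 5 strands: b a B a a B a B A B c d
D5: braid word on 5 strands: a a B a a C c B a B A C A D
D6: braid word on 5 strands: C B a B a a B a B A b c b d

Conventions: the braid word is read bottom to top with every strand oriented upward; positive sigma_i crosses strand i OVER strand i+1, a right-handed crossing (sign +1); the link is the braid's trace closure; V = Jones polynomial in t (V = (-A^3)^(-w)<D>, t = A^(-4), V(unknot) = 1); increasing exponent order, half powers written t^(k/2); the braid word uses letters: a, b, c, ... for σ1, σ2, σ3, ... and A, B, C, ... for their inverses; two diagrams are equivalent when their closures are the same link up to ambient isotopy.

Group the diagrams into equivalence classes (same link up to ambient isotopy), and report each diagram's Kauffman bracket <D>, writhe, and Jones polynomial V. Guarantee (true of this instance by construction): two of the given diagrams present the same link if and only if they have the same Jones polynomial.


classes: {D1, D4, D5, D6} | {D2} | {D3}
V(D1) = -t^-3 + 2t^-2 - 2t^-1 + 3 - 2t + 2t^2 - t^3  [12 crossings, <D> = -A^-12 + 2A^-8 - 2A^-4 + 3 - 2A^4 + 2A^8 - A^12, w = 0]
V(D2) = t^2 + t^4 - t^5 + t^6 - t^7  (w +4, c 12, <D> = -A^-16 + A^-12 - A^-8 + A^-4 + A^4)
V(D3) = -t^-4 + t^-3 + t^-1  [12 crossings, <D> = A^-8 + 1 - A^4, w = -4]
V(D4) = -t^-3 + 2t^-2 - 2t^-1 + 3 - 2t + 2t^2 - t^3  (w +2, c 12, <D> = -A^-6 + 2A^-2 - 2A^2 + 3A^6 - 2A^10 + 2A^14 - A^18)
V(D5) = -t^-3 + 2t^-2 - 2t^-1 + 3 - 2t + 2t^2 - t^3  [14 crossings, <D> = -A^-18 + 2A^-14 - 2A^-10 + 3A^-6 - 2A^-2 + 2A^2 - A^6, w = -2]
V(D6) = -t^-3 + 2t^-2 - 2t^-1 + 3 - 2t + 2t^2 - t^3  [14 crossings, <D> = -A^-6 + 2A^-2 - 2A^2 + 3A^6 - 2A^10 + 2A^14 - A^18, w = +2]
note: 3 classes among 6 diagrams; unequal V(t) rules out equality
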